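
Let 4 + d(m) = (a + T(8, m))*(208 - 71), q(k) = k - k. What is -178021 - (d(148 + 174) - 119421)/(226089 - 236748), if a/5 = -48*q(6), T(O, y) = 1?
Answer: -1897645127/10659 ≈ -1.7803e+5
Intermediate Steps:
q(k) = 0
a = 0 (a = 5*(-48*0) = 5*0 = 0)
d(m) = 133 (d(m) = -4 + (0 + 1)*(208 - 71) = -4 + 1*137 = -4 + 137 = 133)
-178021 - (d(148 + 174) - 119421)/(226089 - 236748) = -178021 - (133 - 119421)/(226089 - 236748) = -178021 - (-119288)/(-10659) = -178021 - (-119288)*(-1)/10659 = -178021 - 1*119288/10659 = -178021 - 119288/10659 = -1897645127/10659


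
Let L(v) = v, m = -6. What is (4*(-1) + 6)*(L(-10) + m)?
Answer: -32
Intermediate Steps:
(4*(-1) + 6)*(L(-10) + m) = (4*(-1) + 6)*(-10 - 6) = (-4 + 6)*(-16) = 2*(-16) = -32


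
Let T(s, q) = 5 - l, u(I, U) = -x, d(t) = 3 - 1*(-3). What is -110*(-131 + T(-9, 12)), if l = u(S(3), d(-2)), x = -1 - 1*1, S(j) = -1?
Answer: 14080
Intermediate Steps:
d(t) = 6 (d(t) = 3 + 3 = 6)
x = -2 (x = -1 - 1 = -2)
u(I, U) = 2 (u(I, U) = -1*(-2) = 2)
l = 2
T(s, q) = 3 (T(s, q) = 5 - 1*2 = 5 - 2 = 3)
-110*(-131 + T(-9, 12)) = -110*(-131 + 3) = -110*(-128) = 14080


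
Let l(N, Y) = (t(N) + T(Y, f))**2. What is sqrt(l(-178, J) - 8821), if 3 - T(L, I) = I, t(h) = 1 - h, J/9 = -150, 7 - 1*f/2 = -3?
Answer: sqrt(17423) ≈ 132.00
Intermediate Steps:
f = 20 (f = 14 - 2*(-3) = 14 + 6 = 20)
J = -1350 (J = 9*(-150) = -1350)
T(L, I) = 3 - I
l(N, Y) = (-16 - N)**2 (l(N, Y) = ((1 - N) + (3 - 1*20))**2 = ((1 - N) + (3 - 20))**2 = ((1 - N) - 17)**2 = (-16 - N)**2)
sqrt(l(-178, J) - 8821) = sqrt((16 - 178)**2 - 8821) = sqrt((-162)**2 - 8821) = sqrt(26244 - 8821) = sqrt(17423)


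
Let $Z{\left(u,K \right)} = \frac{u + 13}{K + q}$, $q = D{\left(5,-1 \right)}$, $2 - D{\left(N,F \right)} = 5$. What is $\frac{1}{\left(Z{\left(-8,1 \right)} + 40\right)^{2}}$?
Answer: $\frac{4}{5625} \approx 0.00071111$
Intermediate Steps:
$D{\left(N,F \right)} = -3$ ($D{\left(N,F \right)} = 2 - 5 = -3$)
$q = -3$
$Z{\left(u,K \right)} = \frac{13 + u}{-3 + K}$ ($Z{\left(u,K \right)} = \frac{u + 13}{K - 3} = \frac{13 + u}{-3 + K}$)
$\frac{1}{\left(Z{\left(-8,1 \right)} + 40\right)^{2}} = \frac{1}{\left(\frac{13 - 8}{-3 + 1} + 40\right)^{2}} = \frac{1}{\left(\frac{1}{-2} \cdot 5 + 40\right)^{2}} = \frac{1}{\left(\left(- \frac{1}{2}\right) 5 + 40\right)^{2}} = \frac{1}{\left(- \frac{5}{2} + 40\right)^{2}} = \frac{1}{\left(\frac{75}{2}\right)^{2}} = \frac{1}{\frac{5625}{4}} = \frac{4}{5625}$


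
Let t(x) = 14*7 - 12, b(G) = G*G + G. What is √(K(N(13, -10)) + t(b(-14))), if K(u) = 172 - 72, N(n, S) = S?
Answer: √186 ≈ 13.638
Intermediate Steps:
b(G) = G + G² (b(G) = G² + G = G + G²)
K(u) = 100
t(x) = 86 (t(x) = 98 - 12 = 86)
√(K(N(13, -10)) + t(b(-14))) = √(100 + 86) = √186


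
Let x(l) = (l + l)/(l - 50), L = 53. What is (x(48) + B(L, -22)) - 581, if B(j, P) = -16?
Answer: -645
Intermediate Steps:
x(l) = 2*l/(-50 + l) (x(l) = (2*l)/(-50 + l) = 2*l/(-50 + l))
(x(48) + B(L, -22)) - 581 = (2*48/(-50 + 48) - 16) - 581 = (2*48/(-2) - 16) - 581 = (2*48*(-½) - 16) - 581 = (-48 - 16) - 581 = -64 - 581 = -645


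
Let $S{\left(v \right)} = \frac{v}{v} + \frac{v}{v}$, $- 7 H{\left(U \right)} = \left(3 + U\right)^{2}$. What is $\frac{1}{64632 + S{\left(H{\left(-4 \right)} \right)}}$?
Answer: $\frac{1}{64634} \approx 1.5472 \cdot 10^{-5}$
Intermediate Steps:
$H{\left(U \right)} = - \frac{\left(3 + U\right)^{2}}{7}$
$S{\left(v \right)} = 2$ ($S{\left(v \right)} = 1 + 1 = 2$)
$\frac{1}{64632 + S{\left(H{\left(-4 \right)} \right)}} = \frac{1}{64632 + 2} = \frac{1}{64634}$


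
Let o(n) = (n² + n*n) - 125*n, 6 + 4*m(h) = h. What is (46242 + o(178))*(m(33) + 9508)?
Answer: 831208560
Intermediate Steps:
m(h) = -3/2 + h/4
o(n) = -125*n + 2*n² (o(n) = (n² + n²) - 125*n = 2*n² - 125*n = -125*n + 2*n²)
(46242 + o(178))*(m(33) + 9508) = (46242 + 178*(-125 + 2*178))*((-3/2 + (¼)*33) + 9508) = (46242 + 178*(-125 + 356))*((-3/2 + 33/4) + 9508) = (46242 + 178*231)*(27/4 + 9508) = (46242 + 41118)*(38059/4) = 87360*(38059/4) = 831208560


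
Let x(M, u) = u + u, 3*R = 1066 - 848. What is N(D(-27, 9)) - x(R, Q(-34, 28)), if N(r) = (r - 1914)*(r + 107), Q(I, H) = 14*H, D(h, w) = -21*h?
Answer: -908662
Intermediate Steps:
R = 218/3 (R = (1066 - 848)/3 = (⅓)*218 = 218/3 ≈ 72.667)
x(M, u) = 2*u
N(r) = (-1914 + r)*(107 + r)
N(D(-27, 9)) - x(R, Q(-34, 28)) = (-204798 + (-21*(-27))² - (-37947)*(-27)) - 2*14*28 = (-204798 + 567² - 1807*567) - 2*392 = (-204798 + 321489 - 1024569) - 1*784 = -907878 - 784 = -908662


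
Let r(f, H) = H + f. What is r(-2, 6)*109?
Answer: 436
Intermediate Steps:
r(-2, 6)*109 = (6 - 2)*109 = 4*109 = 436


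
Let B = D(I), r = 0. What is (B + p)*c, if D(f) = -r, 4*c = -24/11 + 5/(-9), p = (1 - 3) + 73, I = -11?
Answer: -19241/396 ≈ -48.588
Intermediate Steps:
p = 71 (p = -2 + 73 = 71)
c = -271/396 (c = (-24/11 + 5/(-9))/4 = (-24*1/11 + 5*(-1/9))/4 = (-24/11 - 5/9)/4 = (1/4)*(-271/99) = -271/396 ≈ -0.68434)
D(f) = 0 (D(f) = -1*0 = 0)
B = 0
(B + p)*c = (0 + 71)*(-271/396) = 71*(-271/396) = -19241/396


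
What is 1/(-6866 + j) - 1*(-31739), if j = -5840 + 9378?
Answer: 105627391/3328 ≈ 31739.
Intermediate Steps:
j = 3538
1/(-6866 + j) - 1*(-31739) = 1/(-6866 + 3538) - 1*(-31739) = 1/(-3328) + 31739 = -1/3328 + 31739 = 105627391/3328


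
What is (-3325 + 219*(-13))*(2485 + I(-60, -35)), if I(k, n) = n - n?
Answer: -15337420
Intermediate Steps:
I(k, n) = 0
(-3325 + 219*(-13))*(2485 + I(-60, -35)) = (-3325 + 219*(-13))*(2485 + 0) = (-3325 - 2847)*2485 = -6172*2485 = -15337420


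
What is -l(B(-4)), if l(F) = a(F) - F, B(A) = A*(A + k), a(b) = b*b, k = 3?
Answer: -12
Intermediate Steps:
a(b) = b²
B(A) = A*(3 + A) (B(A) = A*(A + 3) = A*(3 + A))
l(F) = F² - F
-l(B(-4)) = -(-4*(3 - 4))*(-1 - 4*(3 - 4)) = -(-4*(-1))*(-1 - 4*(-1)) = -4*(-1 + 4) = -4*3 = -1*12 = -12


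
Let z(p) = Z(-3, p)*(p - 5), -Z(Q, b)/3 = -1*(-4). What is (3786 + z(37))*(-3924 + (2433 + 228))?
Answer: -4296726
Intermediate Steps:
Z(Q, b) = -12 (Z(Q, b) = -(-3)*(-4) = -3*4 = -12)
z(p) = 60 - 12*p (z(p) = -12*(p - 5) = -12*(-5 + p) = 60 - 12*p)
(3786 + z(37))*(-3924 + (2433 + 228)) = (3786 + (60 - 12*37))*(-3924 + (2433 + 228)) = (3786 + (60 - 444))*(-3924 + 2661) = (3786 - 384)*(-1263) = 3402*(-1263) = -4296726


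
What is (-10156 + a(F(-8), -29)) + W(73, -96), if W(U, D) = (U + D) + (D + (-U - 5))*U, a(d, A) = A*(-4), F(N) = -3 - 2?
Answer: -22765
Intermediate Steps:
F(N) = -5
a(d, A) = -4*A
W(U, D) = D + U + U*(-5 + D - U) (W(U, D) = (D + U) + (D + (-5 - U))*U = (D + U) + (-5 + D - U)*U = (D + U) + U*(-5 + D - U) = D + U + U*(-5 + D - U))
(-10156 + a(F(-8), -29)) + W(73, -96) = (-10156 - 4*(-29)) + (-96 - 1*73**2 - 4*73 - 96*73) = (-10156 + 116) + (-96 - 1*5329 - 292 - 7008) = -10040 + (-96 - 5329 - 292 - 7008) = -10040 - 12725 = -22765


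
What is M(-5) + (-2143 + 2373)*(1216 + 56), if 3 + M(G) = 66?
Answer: 292623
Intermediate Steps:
M(G) = 63 (M(G) = -3 + 66 = 63)
M(-5) + (-2143 + 2373)*(1216 + 56) = 63 + (-2143 + 2373)*(1216 + 56) = 63 + 230*1272 = 63 + 292560 = 292623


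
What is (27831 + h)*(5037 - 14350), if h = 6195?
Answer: -316884138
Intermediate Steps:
(27831 + h)*(5037 - 14350) = (27831 + 6195)*(5037 - 14350) = 34026*(-9313) = -316884138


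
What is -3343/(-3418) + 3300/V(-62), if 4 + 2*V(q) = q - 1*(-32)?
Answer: -11222569/58106 ≈ -193.14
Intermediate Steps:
V(q) = 14 + q/2 (V(q) = -2 + (q - 1*(-32))/2 = -2 + (q + 32)/2 = -2 + (32 + q)/2 = -2 + (16 + q/2) = 14 + q/2)
-3343/(-3418) + 3300/V(-62) = -3343/(-3418) + 3300/(14 + (½)*(-62)) = -3343*(-1/3418) + 3300/(14 - 31) = 3343/3418 + 3300/(-17) = 3343/3418 + 3300*(-1/17) = 3343/3418 - 3300/17 = -11222569/58106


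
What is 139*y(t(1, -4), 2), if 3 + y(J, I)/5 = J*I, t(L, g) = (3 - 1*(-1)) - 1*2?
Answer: 695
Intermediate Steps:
t(L, g) = 2 (t(L, g) = (3 + 1) - 2 = 4 - 2 = 2)
y(J, I) = -15 + 5*I*J (y(J, I) = -15 + 5*(J*I) = -15 + 5*(I*J) = -15 + 5*I*J)
139*y(t(1, -4), 2) = 139*(-15 + 5*2*2) = 139*(-15 + 20) = 139*5 = 695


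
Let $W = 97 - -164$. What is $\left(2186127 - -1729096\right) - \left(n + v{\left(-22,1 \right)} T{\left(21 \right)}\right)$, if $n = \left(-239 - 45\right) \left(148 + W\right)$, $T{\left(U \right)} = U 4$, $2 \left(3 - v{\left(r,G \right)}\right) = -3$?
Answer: $4031001$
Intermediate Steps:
$v{\left(r,G \right)} = \frac{9}{2}$ ($v{\left(r,G \right)} = 3 - - \frac{3}{2} = 3 + \frac{3}{2} = \frac{9}{2}$)
$W = 261$ ($W = 97 + 164 = 261$)
$T{\left(U \right)} = 4 U$
$n = -116156$ ($n = \left(-239 - 45\right) \left(148 + 261\right) = \left(-284\right) 409 = -116156$)
$\left(2186127 - -1729096\right) - \left(n + v{\left(-22,1 \right)} T{\left(21 \right)}\right) = \left(2186127 - -1729096\right) - \left(-116156 + \frac{9 \cdot 4 \cdot 21}{2}\right) = \left(2186127 + 1729096\right) - \left(-116156 + \frac{9}{2} \cdot 84\right) = 3915223 - \left(-116156 + 378\right) = 3915223 - -115778 = 3915223 + 115778 = 4031001$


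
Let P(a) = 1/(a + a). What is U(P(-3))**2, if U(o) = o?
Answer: 1/36 ≈ 0.027778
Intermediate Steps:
P(a) = 1/(2*a)
U(P(-3))**2 = ((1/2)/(-3))**2 = ((1/2)*(-1/3))**2 = (-1/6)**2 = 1/36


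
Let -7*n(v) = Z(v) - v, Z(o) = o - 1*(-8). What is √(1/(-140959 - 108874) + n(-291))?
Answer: I*√3495337803601/1748831 ≈ 1.069*I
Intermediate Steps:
Z(o) = 8 + o (Z(o) = o + 8 = 8 + o)
n(v) = -8/7 (n(v) = -((8 + v) - v)/7 = -⅐*8 = -8/7)
√(1/(-140959 - 108874) + n(-291)) = √(1/(-140959 - 108874) - 8/7) = √(1/(-249833) - 8/7) = √(-1/249833 - 8/7) = √(-1998671/1748831) = I*√3495337803601/1748831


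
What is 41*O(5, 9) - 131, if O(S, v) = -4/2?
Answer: -213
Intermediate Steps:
O(S, v) = -2 (O(S, v) = -4*½ = -2)
41*O(5, 9) - 131 = 41*(-2) - 131 = -82 - 131 = -213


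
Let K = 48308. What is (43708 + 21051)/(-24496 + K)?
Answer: 64759/23812 ≈ 2.7196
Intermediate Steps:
(43708 + 21051)/(-24496 + K) = (43708 + 21051)/(-24496 + 48308) = 64759/23812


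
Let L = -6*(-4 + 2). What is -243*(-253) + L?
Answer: 61491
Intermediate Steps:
L = 12 (L = -6*(-2) = 12)
-243*(-253) + L = -243*(-253) + 12 = 61479 + 12 = 61491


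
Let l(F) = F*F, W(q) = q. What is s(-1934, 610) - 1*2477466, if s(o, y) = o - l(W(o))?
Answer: -6219756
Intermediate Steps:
l(F) = F²
s(o, y) = o - o²
s(-1934, 610) - 1*2477466 = -1934*(1 - 1*(-1934)) - 1*2477466 = -1934*(1 + 1934) - 2477466 = -1934*1935 - 2477466 = -3742290 - 2477466 = -6219756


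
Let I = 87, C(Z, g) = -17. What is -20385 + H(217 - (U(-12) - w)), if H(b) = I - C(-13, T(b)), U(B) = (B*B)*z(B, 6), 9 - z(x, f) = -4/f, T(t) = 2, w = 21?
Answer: -20281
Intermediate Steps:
z(x, f) = 9 + 4/f (z(x, f) = 9 - (-4)/f = 9 + 4/f)
U(B) = 29*B²/3 (U(B) = (B*B)*(9 + 4/6) = B²*(9 + 4*(⅙)) = B²*(9 + ⅔) = B²*(29/3) = 29*B²/3)
H(b) = 104 (H(b) = 87 - 1*(-17) = 87 + 17 = 104)
-20385 + H(217 - (U(-12) - w)) = -20385 + 104 = -20281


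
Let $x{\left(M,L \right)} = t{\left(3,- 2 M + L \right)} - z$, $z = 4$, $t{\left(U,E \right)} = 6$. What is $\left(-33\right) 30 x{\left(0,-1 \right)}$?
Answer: $-1980$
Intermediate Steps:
$x{\left(M,L \right)} = 2$ ($x{\left(M,L \right)} = 6 - 4 = 2$)
$\left(-33\right) 30 x{\left(0,-1 \right)} = \left(-33\right) 30 \cdot 2 = \left(-990\right) 2 = -1980$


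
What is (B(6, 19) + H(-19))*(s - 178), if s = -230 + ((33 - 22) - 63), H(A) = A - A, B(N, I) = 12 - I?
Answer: 3220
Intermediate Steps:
H(A) = 0
s = -282 (s = -230 + (11 - 63) = -230 - 52 = -282)
(B(6, 19) + H(-19))*(s - 178) = ((12 - 1*19) + 0)*(-282 - 178) = ((12 - 19) + 0)*(-460) = (-7 + 0)*(-460) = -7*(-460) = 3220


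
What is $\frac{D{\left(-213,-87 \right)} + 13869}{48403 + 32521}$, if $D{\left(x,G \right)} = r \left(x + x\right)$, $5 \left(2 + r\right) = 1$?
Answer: $\frac{73179}{404620} \approx 0.18086$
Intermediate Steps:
$r = - \frac{9}{5}$ ($r = -2 + \frac{1}{5} \cdot 1 = -2 + \frac{1}{5} = - \frac{9}{5} \approx -1.8$)
$D{\left(x,G \right)} = - \frac{18 x}{5}$ ($D{\left(x,G \right)} = - \frac{9 \left(x + x\right)}{5} = - \frac{9 \cdot 2 x}{5} = - \frac{18 x}{5}$)
$\frac{D{\left(-213,-87 \right)} + 13869}{48403 + 32521} = \frac{\left(- \frac{18}{5}\right) \left(-213\right) + 13869}{48403 + 32521} = \frac{\frac{3834}{5} + 13869}{80924} = \frac{73179}{5} \cdot \frac{1}{80924} = \frac{73179}{404620}$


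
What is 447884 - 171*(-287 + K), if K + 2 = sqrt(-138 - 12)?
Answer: 497303 - 855*I*sqrt(6) ≈ 4.973e+5 - 2094.3*I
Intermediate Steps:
K = -2 + 5*I*sqrt(6) (K = -2 + sqrt(-138 - 12) = -2 + sqrt(-150) = -2 + 5*I*sqrt(6) ≈ -2.0 + 12.247*I)
447884 - 171*(-287 + K) = 447884 - 171*(-287 + (-2 + 5*I*sqrt(6))) = 447884 - 171*(-289 + 5*I*sqrt(6)) = 447884 + (49419 - 855*I*sqrt(6)) = 497303 - 855*I*sqrt(6)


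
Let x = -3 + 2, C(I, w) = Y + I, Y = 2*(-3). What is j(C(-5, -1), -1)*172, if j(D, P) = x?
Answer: -172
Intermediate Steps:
Y = -6
C(I, w) = -6 + I
x = -1
j(D, P) = -1
j(C(-5, -1), -1)*172 = -1*172 = -172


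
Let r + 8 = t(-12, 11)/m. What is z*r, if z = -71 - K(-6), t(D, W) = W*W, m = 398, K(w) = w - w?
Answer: 217473/398 ≈ 546.41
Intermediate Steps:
K(w) = 0
t(D, W) = W²
z = -71 (z = -71 - 1*0 = -71 + 0 = -71)
r = -3063/398 (r = -8 + 11²/398 = -8 + 121*(1/398) = -8 + 121/398 = -3063/398 ≈ -7.6960)
z*r = -71*(-3063/398) = 217473/398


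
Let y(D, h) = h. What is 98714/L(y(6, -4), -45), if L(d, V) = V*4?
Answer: -49357/90 ≈ -548.41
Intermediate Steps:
L(d, V) = 4*V
98714/L(y(6, -4), -45) = 98714/((4*(-45))) = 98714/(-180) = 98714*(-1/180) = -49357/90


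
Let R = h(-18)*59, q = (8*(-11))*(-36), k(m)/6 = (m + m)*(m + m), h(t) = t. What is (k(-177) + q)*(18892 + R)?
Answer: 13462791120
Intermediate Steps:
k(m) = 24*m² (k(m) = 6*((m + m)*(m + m)) = 6*((2*m)*(2*m)) = 6*(4*m²) = 24*m²)
q = 3168 (q = -88*(-36) = 3168)
R = -1062 (R = -18*59 = -1062)
(k(-177) + q)*(18892 + R) = (24*(-177)² + 3168)*(18892 - 1062) = (24*31329 + 3168)*17830 = (751896 + 3168)*17830 = 755064*17830 = 13462791120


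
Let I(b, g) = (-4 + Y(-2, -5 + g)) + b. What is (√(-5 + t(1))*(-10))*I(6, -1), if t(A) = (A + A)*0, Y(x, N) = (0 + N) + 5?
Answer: -10*I*√5 ≈ -22.361*I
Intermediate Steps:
Y(x, N) = 5 + N (Y(x, N) = N + 5 = 5 + N)
t(A) = 0 (t(A) = (2*A)*0 = 0)
I(b, g) = -4 + b + g (I(b, g) = (-4 + (5 + (-5 + g))) + b = (-4 + g) + b = -4 + b + g)
(√(-5 + t(1))*(-10))*I(6, -1) = (√(-5 + 0)*(-10))*(-4 + 6 - 1) = (√(-5)*(-10))*1 = ((I*√5)*(-10))*1 = -10*I*√5*1 = -10*I*√5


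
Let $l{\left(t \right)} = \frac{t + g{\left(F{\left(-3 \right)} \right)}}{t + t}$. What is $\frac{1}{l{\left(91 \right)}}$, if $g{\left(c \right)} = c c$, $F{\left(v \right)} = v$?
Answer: $\frac{91}{50} \approx 1.82$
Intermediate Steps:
$g{\left(c \right)} = c^{2}$
$l{\left(t \right)} = \frac{9 + t}{2 t}$ ($l{\left(t \right)} = \frac{t + \left(-3\right)^{2}}{t + t} = \frac{t + 9}{2 t} = \left(9 + t\right) \frac{1}{2 t} = \frac{9 + t}{2 t}$)
$\frac{1}{l{\left(91 \right)}} = \frac{1}{\frac{1}{2} \cdot \frac{1}{91} \left(9 + 91\right)} = \frac{1}{\frac{1}{2} \cdot \frac{1}{91} \cdot 100} = \frac{1}{\frac{50}{91}} = \frac{91}{50}$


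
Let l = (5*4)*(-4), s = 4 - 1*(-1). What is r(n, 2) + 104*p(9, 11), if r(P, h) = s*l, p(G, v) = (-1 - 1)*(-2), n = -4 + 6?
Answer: 16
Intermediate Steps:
s = 5 (s = 4 + 1 = 5)
l = -80 (l = 20*(-4) = -80)
n = 2
p(G, v) = 4 (p(G, v) = -2*(-2) = 4)
r(P, h) = -400 (r(P, h) = 5*(-80) = -400)
r(n, 2) + 104*p(9, 11) = -400 + 104*4 = -400 + 416 = 16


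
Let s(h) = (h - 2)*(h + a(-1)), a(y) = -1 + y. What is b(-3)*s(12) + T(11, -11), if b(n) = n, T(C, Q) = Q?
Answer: -311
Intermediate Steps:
s(h) = (-2 + h)² (s(h) = (h - 2)*(h + (-1 - 1)) = (-2 + h)*(h - 2) = (-2 + h)*(-2 + h) = (-2 + h)²)
b(-3)*s(12) + T(11, -11) = -3*(4 + 12² - 4*12) - 11 = -3*(4 + 144 - 48) - 11 = -3*100 - 11 = -300 - 11 = -311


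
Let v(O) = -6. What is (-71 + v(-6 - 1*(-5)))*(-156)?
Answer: 12012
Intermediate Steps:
(-71 + v(-6 - 1*(-5)))*(-156) = (-71 - 6)*(-156) = -77*(-156) = 12012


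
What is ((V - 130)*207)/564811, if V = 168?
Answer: 342/24557 ≈ 0.013927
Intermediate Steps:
((V - 130)*207)/564811 = ((168 - 130)*207)/564811 = (38*207)*(1/564811) = 7866*(1/564811) = 342/24557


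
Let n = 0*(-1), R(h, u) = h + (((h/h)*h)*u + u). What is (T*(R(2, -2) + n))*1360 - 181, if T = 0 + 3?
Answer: -16501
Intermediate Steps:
R(h, u) = h + u + h*u (R(h, u) = h + ((1*h)*u + u) = h + (h*u + u) = h + (u + h*u) = h + u + h*u)
T = 3
n = 0
(T*(R(2, -2) + n))*1360 - 181 = (3*((2 - 2 + 2*(-2)) + 0))*1360 - 181 = (3*((2 - 2 - 4) + 0))*1360 - 181 = (3*(-4 + 0))*1360 - 181 = (3*(-4))*1360 - 181 = -12*1360 - 181 = -16320 - 181 = -16501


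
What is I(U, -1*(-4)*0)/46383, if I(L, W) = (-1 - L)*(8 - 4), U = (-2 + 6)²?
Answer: -68/46383 ≈ -0.0014661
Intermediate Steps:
U = 16 (U = 4² = 16)
I(L, W) = -4 - 4*L (I(L, W) = (-1 - L)*4 = -4 - 4*L)
I(U, -1*(-4)*0)/46383 = (-4 - 4*16)/46383 = (-4 - 64)*(1/46383) = -68*1/46383 = -68/46383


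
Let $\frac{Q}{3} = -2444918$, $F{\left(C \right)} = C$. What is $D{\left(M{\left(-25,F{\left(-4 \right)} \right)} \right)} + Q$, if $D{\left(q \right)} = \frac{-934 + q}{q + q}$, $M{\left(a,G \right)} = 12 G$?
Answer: $- \frac{352067701}{48} \approx -7.3347 \cdot 10^{6}$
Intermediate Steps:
$D{\left(q \right)} = \frac{-934 + q}{2 q}$
$Q = -7334754$ ($Q = 3 \left(-2444918\right) = -7334754$)
$D{\left(M{\left(-25,F{\left(-4 \right)} \right)} \right)} + Q = \frac{-934 + 12 \left(-4\right)}{2 \cdot 12 \left(-4\right)} - 7334754 = \frac{-934 - 48}{2 \left(-48\right)} - 7334754 = \frac{1}{2} \left(- \frac{1}{48}\right) \left(-982\right) - 7334754 = \frac{491}{48} - 7334754 = - \frac{352067701}{48}$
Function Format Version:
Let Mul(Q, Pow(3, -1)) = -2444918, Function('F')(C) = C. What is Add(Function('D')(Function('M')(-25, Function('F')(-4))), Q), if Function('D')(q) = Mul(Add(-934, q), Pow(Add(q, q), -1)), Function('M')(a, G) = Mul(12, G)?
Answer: Rational(-352067701, 48) ≈ -7.3347e+6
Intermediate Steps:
Function('D')(q) = Mul(Rational(1, 2), Pow(q, -1), Add(-934, q)) (Function('D')(q) = Mul(Add(-934, q), Pow(Mul(2, q), -1)) = Mul(Add(-934, q), Mul(Rational(1, 2), Pow(q, -1))) = Mul(Rational(1, 2), Pow(q, -1), Add(-934, q)))
Q = -7334754 (Q = Mul(3, -2444918) = -7334754)
Add(Function('D')(Function('M')(-25, Function('F')(-4))), Q) = Add(Mul(Rational(1, 2), Pow(Mul(12, -4), -1), Add(-934, Mul(12, -4))), -7334754) = Add(Mul(Rational(1, 2), Pow(-48, -1), Add(-934, -48)), -7334754) = Add(Mul(Rational(1, 2), Rational(-1, 48), -982), -7334754) = Add(Rational(491, 48), -7334754) = Rational(-352067701, 48)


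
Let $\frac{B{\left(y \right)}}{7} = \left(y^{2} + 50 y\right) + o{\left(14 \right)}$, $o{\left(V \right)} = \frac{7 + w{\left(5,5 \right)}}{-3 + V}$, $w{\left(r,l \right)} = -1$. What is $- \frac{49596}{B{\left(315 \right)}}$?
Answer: $- \frac{181852}{2951039} \approx -0.061623$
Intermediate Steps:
$o{\left(V \right)} = \frac{6}{-3 + V}$ ($o{\left(V \right)} = \frac{7 - 1}{-3 + V} = \frac{6}{-3 + V}$)
$B{\left(y \right)} = \frac{42}{11} + 7 y^{2} + 350 y$ ($B{\left(y \right)} = 7 \left(\left(y^{2} + 50 y\right) + \frac{6}{-3 + 14}\right) = 7 \left(\left(y^{2} + 50 y\right) + \frac{6}{11}\right) = 7 \left(\frac{6}{11} + y^{2} + 50 y\right) = \frac{42}{11} + 7 y^{2} + 350 y$)
$- \frac{49596}{B{\left(315 \right)}} = - \frac{49596}{\frac{42}{11} + 7 \cdot 315^{2} + 350 \cdot 315} = - \frac{49596}{\frac{42}{11} + 7 \cdot 99225 + 110250} = - \frac{49596}{\frac{42}{11} + 694575 + 110250} = - \frac{49596}{\frac{8853117}{11}} = \left(-49596\right) \frac{11}{8853117} = - \frac{181852}{2951039}$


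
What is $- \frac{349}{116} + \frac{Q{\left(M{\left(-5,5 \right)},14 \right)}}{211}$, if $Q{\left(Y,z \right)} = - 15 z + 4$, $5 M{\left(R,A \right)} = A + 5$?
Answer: $- \frac{97535}{24476} \approx -3.9849$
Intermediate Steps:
$M{\left(R,A \right)} = 1 + \frac{A}{5}$ ($M{\left(R,A \right)} = \frac{A + 5}{5} = \frac{5 + A}{5} = 1 + \frac{A}{5}$)
$Q{\left(Y,z \right)} = 4 - 15 z$
$- \frac{349}{116} + \frac{Q{\left(M{\left(-5,5 \right)},14 \right)}}{211} = - \frac{349}{116} + \frac{4 - 210}{211} = \left(-349\right) \frac{1}{116} + \left(4 - 210\right) \frac{1}{211} = - \frac{349}{116} - \frac{206}{211} = - \frac{97535}{24476}$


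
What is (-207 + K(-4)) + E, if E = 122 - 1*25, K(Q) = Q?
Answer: -114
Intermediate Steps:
E = 97 (E = 122 - 25 = 97)
(-207 + K(-4)) + E = (-207 - 4) + 97 = -211 + 97 = -114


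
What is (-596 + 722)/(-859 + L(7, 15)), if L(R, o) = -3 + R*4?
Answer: -21/139 ≈ -0.15108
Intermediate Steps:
L(R, o) = -3 + 4*R
(-596 + 722)/(-859 + L(7, 15)) = (-596 + 722)/(-859 + (-3 + 4*7)) = 126/(-859 + (-3 + 28)) = 126/(-859 + 25) = 126/(-834) = 126*(-1/834) = -21/139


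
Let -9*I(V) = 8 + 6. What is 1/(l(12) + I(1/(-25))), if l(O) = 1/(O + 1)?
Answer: -117/173 ≈ -0.67630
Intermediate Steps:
I(V) = -14/9 (I(V) = -(8 + 6)/9 = -⅑*14 = -14/9)
l(O) = 1/(1 + O)
1/(l(12) + I(1/(-25))) = 1/(1/(1 + 12) - 14/9) = 1/(1/13 - 14/9) = 1/(-173/117) = -117/173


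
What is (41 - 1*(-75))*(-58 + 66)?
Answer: 928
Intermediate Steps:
(41 - 1*(-75))*(-58 + 66) = (41 + 75)*8 = 116*8 = 928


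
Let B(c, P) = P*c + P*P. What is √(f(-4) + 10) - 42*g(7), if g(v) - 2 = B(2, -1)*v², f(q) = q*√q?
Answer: 1974 + √(10 - 8*I) ≈ 1977.4 - 1.1845*I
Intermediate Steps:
B(c, P) = P² + P*c (B(c, P) = P*c + P² = P² + P*c)
f(q) = q^(3/2)
g(v) = 2 - v² (g(v) = 2 + (-(-1 + 2))*v² = 2 + (-1*1)*v² = 2 - v²)
√(f(-4) + 10) - 42*g(7) = √((-4)^(3/2) + 10) - 42*(2 - 1*7²) = √(-8*I + 10) - 42*(2 - 1*49) = √(10 - 8*I) - 42*(2 - 49) = √(10 - 8*I) - 42*(-47) = √(10 - 8*I) + 1974 = 1974 + √(10 - 8*I)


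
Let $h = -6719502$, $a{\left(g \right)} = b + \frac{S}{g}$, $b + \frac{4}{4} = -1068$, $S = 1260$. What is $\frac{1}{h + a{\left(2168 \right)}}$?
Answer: $- \frac{542}{3642549167} \approx -1.488 \cdot 10^{-7}$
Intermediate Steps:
$b = -1069$ ($b = -1 - 1068 = -1069$)
$a{\left(g \right)} = -1069 + \frac{1260}{g}$
$\frac{1}{h + a{\left(2168 \right)}} = \frac{1}{-6719502 - \left(1069 - \frac{1260}{2168}\right)} = \frac{1}{-6719502 + \left(-1069 + 1260 \cdot \frac{1}{2168}\right)} = \frac{1}{-6719502 + \left(-1069 + \frac{315}{542}\right)} = \frac{1}{-6719502 - \frac{579083}{542}} = \frac{1}{- \frac{3642549167}{542}} = - \frac{542}{3642549167}$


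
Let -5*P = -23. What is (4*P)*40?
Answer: 736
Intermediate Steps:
P = 23/5 (P = -⅕*(-23) = 23/5 ≈ 4.6000)
(4*P)*40 = (4*(23/5))*40 = (92/5)*40 = 736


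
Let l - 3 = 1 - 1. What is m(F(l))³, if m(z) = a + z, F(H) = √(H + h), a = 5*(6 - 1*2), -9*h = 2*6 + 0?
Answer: (60 + √15)³/27 ≈ 9651.3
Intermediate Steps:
h = -4/3 (h = -(2*6 + 0)/9 = -(12 + 0)/9 = -⅑*12 = -4/3 ≈ -1.3333)
a = 20 (a = 5*(6 - 2) = 5*4 = 20)
l = 3 (l = 3 + (1 - 1) = 3 + 0 = 3)
F(H) = √(-4/3 + H) (F(H) = √(H - 4/3) = √(-4/3 + H))
m(z) = 20 + z
m(F(l))³ = (20 + √(-12 + 9*3)/3)³ = (20 + √(-12 + 27)/3)³ = (20 + √15/3)³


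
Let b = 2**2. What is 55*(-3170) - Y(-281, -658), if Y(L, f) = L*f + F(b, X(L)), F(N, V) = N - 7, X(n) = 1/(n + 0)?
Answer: -359245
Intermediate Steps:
b = 4
X(n) = 1/n
F(N, V) = -7 + N
Y(L, f) = -3 + L*f (Y(L, f) = L*f + (-7 + 4) = L*f - 3 = -3 + L*f)
55*(-3170) - Y(-281, -658) = 55*(-3170) - (-3 - 281*(-658)) = -174350 - (-3 + 184898) = -174350 - 1*184895 = -174350 - 184895 = -359245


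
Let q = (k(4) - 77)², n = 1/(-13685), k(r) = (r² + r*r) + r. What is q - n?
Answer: 23004486/13685 ≈ 1681.0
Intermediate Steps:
k(r) = r + 2*r² (k(r) = (r² + r²) + r = 2*r² + r = r + 2*r²)
n = -1/13685 ≈ -7.3073e-5
q = 1681 (q = (4*(1 + 2*4) - 77)² = (4*(1 + 8) - 77)² = (4*9 - 77)² = (36 - 77)² = (-41)² = 1681)
q - n = 1681 - 1*(-1/13685) = 1681 + 1/13685 = 23004486/13685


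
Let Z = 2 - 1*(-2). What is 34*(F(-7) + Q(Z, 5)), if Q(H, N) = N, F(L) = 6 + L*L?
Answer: 2040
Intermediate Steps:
Z = 4 (Z = 2 + 2 = 4)
F(L) = 6 + L**2
34*(F(-7) + Q(Z, 5)) = 34*((6 + (-7)**2) + 5) = 34*((6 + 49) + 5) = 34*(55 + 5) = 34*60 = 2040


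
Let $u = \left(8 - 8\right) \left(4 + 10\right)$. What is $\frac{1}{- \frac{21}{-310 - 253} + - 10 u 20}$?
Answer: $\frac{563}{21} \approx 26.81$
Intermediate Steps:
$u = 0$ ($u = 0 \cdot 14 = 0$)
$\frac{1}{- \frac{21}{-310 - 253} + - 10 u 20} = \frac{1}{- \frac{21}{-310 - 253} + \left(-10\right) 0 \cdot 20} = \frac{1}{- \frac{21}{-563} + 0 \cdot 20} = \frac{1}{\left(-21\right) \left(- \frac{1}{563}\right) + 0} = \frac{1}{\frac{21}{563} + 0} = \frac{1}{\frac{21}{563}} = \frac{563}{21}$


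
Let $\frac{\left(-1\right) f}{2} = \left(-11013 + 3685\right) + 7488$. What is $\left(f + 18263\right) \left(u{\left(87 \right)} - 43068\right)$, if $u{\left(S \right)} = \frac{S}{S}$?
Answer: $-772751181$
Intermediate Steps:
$u{\left(S \right)} = 1$
$f = -320$ ($f = - 2 \left(\left(-11013 + 3685\right) + 7488\right) = - 2 \left(-7328 + 7488\right) = \left(-2\right) 160 = -320$)
$\left(f + 18263\right) \left(u{\left(87 \right)} - 43068\right) = \left(-320 + 18263\right) \left(1 - 43068\right) = 17943 \left(-43067\right) = -772751181$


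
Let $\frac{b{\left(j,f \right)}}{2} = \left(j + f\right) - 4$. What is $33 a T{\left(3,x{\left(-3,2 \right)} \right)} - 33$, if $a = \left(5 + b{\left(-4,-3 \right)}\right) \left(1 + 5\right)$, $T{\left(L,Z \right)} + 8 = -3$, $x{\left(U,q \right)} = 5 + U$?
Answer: $36993$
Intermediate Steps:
$b{\left(j,f \right)} = -8 + 2 f + 2 j$ ($b{\left(j,f \right)} = 2 \left(\left(j + f\right) - 4\right) = 2 \left(\left(f + j\right) - 4\right) = 2 \left(-4 + f + j\right) = -8 + 2 f + 2 j$)
$T{\left(L,Z \right)} = -11$ ($T{\left(L,Z \right)} = -8 - 3 = -11$)
$a = -102$ ($a = \left(5 + \left(-8 + 2 \left(-3\right) + 2 \left(-4\right)\right)\right) \left(1 + 5\right) = \left(5 - 22\right) 6 = \left(-17\right) 6 = -102$)
$33 a T{\left(3,x{\left(-3,2 \right)} \right)} - 33 = 33 \left(\left(-102\right) \left(-11\right)\right) - 33 = 33 \cdot 1122 - 33 = 37026 - 33 = 36993$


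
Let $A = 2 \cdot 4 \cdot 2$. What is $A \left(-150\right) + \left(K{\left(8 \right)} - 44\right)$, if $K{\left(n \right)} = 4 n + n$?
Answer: $-2404$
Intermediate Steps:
$K{\left(n \right)} = 5 n$
$A = 16$ ($A = 8 \cdot 2 = 16$)
$A \left(-150\right) + \left(K{\left(8 \right)} - 44\right) = 16 \left(-150\right) + \left(5 \cdot 8 - 44\right) = -2400 + \left(40 - 44\right) = -2400 - 4 = -2404$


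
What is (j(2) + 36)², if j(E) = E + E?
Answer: 1600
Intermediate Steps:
j(E) = 2*E
(j(2) + 36)² = (2*2 + 36)² = (4 + 36)² = 40² = 1600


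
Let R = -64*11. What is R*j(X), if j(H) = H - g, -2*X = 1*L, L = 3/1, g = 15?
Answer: 11616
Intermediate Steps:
L = 3 (L = 3*1 = 3)
R = -704
X = -3/2 ≈ -1.5000
j(H) = -15 + H (j(H) = H - 1*15 = H - 15 = -15 + H)
R*j(X) = -704*(-15 - 3/2) = -704*(-33/2) = 11616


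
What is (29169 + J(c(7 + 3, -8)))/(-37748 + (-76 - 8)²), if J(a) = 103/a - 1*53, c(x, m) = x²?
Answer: -2911703/3069200 ≈ -0.94868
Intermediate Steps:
J(a) = -53 + 103/a (J(a) = 103/a - 53 = -53 + 103/a)
(29169 + J(c(7 + 3, -8)))/(-37748 + (-76 - 8)²) = (29169 + (-53 + 103/((7 + 3)²)))/(-37748 + (-76 - 8)²) = (29169 + (-53 + 103/(10²)))/(-37748 + (-84)²) = (29169 + (-53 + 103/100))/(-37748 + 7056) = (29169 + (-53 + 103*(1/100)))/(-30692) = (29169 + (-53 + 103/100))*(-1/30692) = (29169 - 5197/100)*(-1/30692) = (2911703/100)*(-1/30692) = -2911703/3069200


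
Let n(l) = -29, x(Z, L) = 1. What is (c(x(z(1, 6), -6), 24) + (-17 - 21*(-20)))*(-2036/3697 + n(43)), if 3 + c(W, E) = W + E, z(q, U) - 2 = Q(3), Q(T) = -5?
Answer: -46430825/3697 ≈ -12559.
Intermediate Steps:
z(q, U) = -3 (z(q, U) = 2 - 5 = -3)
c(W, E) = -3 + E + W (c(W, E) = -3 + (W + E) = -3 + (E + W) = -3 + E + W)
(c(x(z(1, 6), -6), 24) + (-17 - 21*(-20)))*(-2036/3697 + n(43)) = ((-3 + 24 + 1) + (-17 - 21*(-20)))*(-2036/3697 - 29) = (22 + (-17 + 420))*(-2036*1/3697 - 29) = (22 + 403)*(-2036/3697 - 29) = 425*(-109249/3697) = -46430825/3697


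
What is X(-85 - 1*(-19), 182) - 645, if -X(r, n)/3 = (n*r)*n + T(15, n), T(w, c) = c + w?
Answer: 6557316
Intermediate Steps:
X(r, n) = -45 - 3*n - 3*r*n**2 (X(r, n) = -3*((n*r)*n + (n + 15)) = -3*(r*n**2 + (15 + n)) = -3*(15 + n + r*n**2) = -45 - 3*n - 3*r*n**2)
X(-85 - 1*(-19), 182) - 645 = (-45 - 3*182 - 3*(-85 - 1*(-19))*182**2) - 645 = (-45 - 546 - 3*(-85 + 19)*33124) - 645 = (-45 - 546 - 3*(-66)*33124) - 645 = (-45 - 546 + 6558552) - 645 = 6557961 - 645 = 6557316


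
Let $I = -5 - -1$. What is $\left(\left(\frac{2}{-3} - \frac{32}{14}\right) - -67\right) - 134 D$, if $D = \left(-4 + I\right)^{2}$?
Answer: $- \frac{178751}{21} \approx -8512.0$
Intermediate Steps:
$I = -4$ ($I = -5 + 1 = -4$)
$D = 64$ ($D = \left(-4 - 4\right)^{2} = \left(-8\right)^{2} = 64$)
$\left(\left(\frac{2}{-3} - \frac{32}{14}\right) - -67\right) - 134 D = \left(\left(\frac{2}{-3} - \frac{32}{14}\right) - -67\right) - 8576 = \left(\left(2 \left(- \frac{1}{3}\right) - \frac{16}{7}\right) + 67\right) - 8576 = \left(\left(- \frac{2}{3} - \frac{16}{7}\right) + 67\right) - 8576 = \left(- \frac{62}{21} + 67\right) - 8576 = \frac{1345}{21} - 8576 = - \frac{178751}{21}$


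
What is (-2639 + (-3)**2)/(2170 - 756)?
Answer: -1315/707 ≈ -1.8600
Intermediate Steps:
(-2639 + (-3)**2)/(2170 - 756) = (-2639 + 9)/1414 = -2630*1/1414 = -1315/707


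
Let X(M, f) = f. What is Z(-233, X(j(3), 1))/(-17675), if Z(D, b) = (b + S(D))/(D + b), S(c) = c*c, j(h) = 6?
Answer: 5429/410060 ≈ 0.013240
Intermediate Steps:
S(c) = c²
Z(D, b) = (b + D²)/(D + b)
Z(-233, X(j(3), 1))/(-17675) = ((1 + (-233)²)/(-233 + 1))/(-17675) = ((1 + 54289)/(-232))*(-1/17675) = -1/232*54290*(-1/17675) = -27145/116*(-1/17675) = 5429/410060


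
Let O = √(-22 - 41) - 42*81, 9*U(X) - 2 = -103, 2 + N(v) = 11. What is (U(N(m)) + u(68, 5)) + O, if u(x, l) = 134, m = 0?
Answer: -29513/9 + 3*I*√7 ≈ -3279.2 + 7.9373*I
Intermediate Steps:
N(v) = 9 (N(v) = -2 + 11 = 9)
U(X) = -101/9 (U(X) = 2/9 + (⅑)*(-103) = 2/9 - 103/9 = -101/9)
O = -3402 + 3*I*√7 (O = √(-63) - 3402 = 3*I*√7 - 3402 = -3402 + 3*I*√7 ≈ -3402.0 + 7.9373*I)
(U(N(m)) + u(68, 5)) + O = (-101/9 + 134) + (-3402 + 3*I*√7) = 1105/9 + (-3402 + 3*I*√7) = -29513/9 + 3*I*√7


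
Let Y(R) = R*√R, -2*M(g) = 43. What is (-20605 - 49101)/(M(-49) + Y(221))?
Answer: -5994716/43173595 - 61620104*√221/43173595 ≈ -21.357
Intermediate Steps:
M(g) = -43/2 (M(g) = -½*43 = -43/2)
Y(R) = R^(3/2)
(-20605 - 49101)/(M(-49) + Y(221)) = (-20605 - 49101)/(-43/2 + 221^(3/2)) = -69706/(-43/2 + 221*√221)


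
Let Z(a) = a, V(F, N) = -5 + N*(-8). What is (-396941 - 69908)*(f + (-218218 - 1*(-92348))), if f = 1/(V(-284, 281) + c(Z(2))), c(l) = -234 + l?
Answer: 146024275287399/2485 ≈ 5.8762e+10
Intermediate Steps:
V(F, N) = -5 - 8*N
f = -1/2485 (f = 1/((-5 - 8*281) + (-234 + 2)) = 1/((-5 - 2248) - 232) = 1/(-2253 - 232) = 1/(-2485) = -1/2485 ≈ -0.00040241)
(-396941 - 69908)*(f + (-218218 - 1*(-92348))) = (-396941 - 69908)*(-1/2485 + (-218218 - 1*(-92348))) = -466849*(-1/2485 + (-218218 + 92348)) = -466849*(-1/2485 - 125870) = -466849*(-312786951/2485) = 146024275287399/2485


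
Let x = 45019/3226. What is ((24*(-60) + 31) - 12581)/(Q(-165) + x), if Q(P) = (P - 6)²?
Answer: -9026348/18875297 ≈ -0.47821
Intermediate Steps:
Q(P) = (-6 + P)²
x = 45019/3226 (x = 45019*(1/3226) = 45019/3226 ≈ 13.955)
((24*(-60) + 31) - 12581)/(Q(-165) + x) = ((24*(-60) + 31) - 12581)/((-6 - 165)² + 45019/3226) = ((-1440 + 31) - 12581)/((-171)² + 45019/3226) = (-1409 - 12581)/(29241 + 45019/3226) = -13990/94376485/3226 = -13990*3226/94376485 = -9026348/18875297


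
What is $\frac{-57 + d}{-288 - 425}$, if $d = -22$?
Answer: $\frac{79}{713} \approx 0.1108$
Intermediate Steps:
$\frac{-57 + d}{-288 - 425} = \frac{-57 - 22}{-288 - 425} = - \frac{79}{-288 - 425} = - \frac{79}{-713} = \left(-79\right) \left(- \frac{1}{713}\right) = \frac{79}{713}$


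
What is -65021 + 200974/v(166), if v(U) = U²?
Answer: -895758851/13778 ≈ -65014.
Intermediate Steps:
-65021 + 200974/v(166) = -65021 + 200974/(166²) = -65021 + 200974/27556 = -65021 + 200974*(1/27556) = -65021 + 100487/13778 = -895758851/13778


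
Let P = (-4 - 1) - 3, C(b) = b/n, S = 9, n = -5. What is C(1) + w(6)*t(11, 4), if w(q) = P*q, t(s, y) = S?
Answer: -2161/5 ≈ -432.20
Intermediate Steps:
C(b) = -b/5 (C(b) = b/(-5) = b*(-⅕) = -b/5)
t(s, y) = 9
P = -8 (P = -5 - 3 = -8)
w(q) = -8*q
C(1) + w(6)*t(11, 4) = -⅕*1 - 8*6*9 = -⅕ - 48*9 = -⅕ - 432 = -2161/5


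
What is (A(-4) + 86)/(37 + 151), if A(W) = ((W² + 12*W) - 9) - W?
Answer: 49/188 ≈ 0.26064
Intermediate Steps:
A(W) = -9 + W² + 11*W (A(W) = (-9 + W² + 12*W) - W = -9 + W² + 11*W)
(A(-4) + 86)/(37 + 151) = ((-9 + (-4)² + 11*(-4)) + 86)/(37 + 151) = ((-9 + 16 - 44) + 86)/188 = (-37 + 86)/188 = (1/188)*49 = 49/188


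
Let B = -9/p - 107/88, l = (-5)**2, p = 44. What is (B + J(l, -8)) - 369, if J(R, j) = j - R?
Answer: -35501/88 ≈ -403.42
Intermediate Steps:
l = 25
B = -125/88 (B = -9/44 - 107/88 = -125/88 ≈ -1.4205)
(B + J(l, -8)) - 369 = (-125/88 + (-8 - 1*25)) - 369 = (-125/88 + (-8 - 25)) - 369 = (-125/88 - 33) - 369 = -3029/88 - 369 = -35501/88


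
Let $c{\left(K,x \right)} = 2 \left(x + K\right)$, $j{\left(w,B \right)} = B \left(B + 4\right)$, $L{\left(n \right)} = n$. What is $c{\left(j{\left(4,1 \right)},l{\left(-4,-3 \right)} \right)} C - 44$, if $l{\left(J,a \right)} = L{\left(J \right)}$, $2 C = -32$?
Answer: $-76$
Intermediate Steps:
$C = -16$ ($C = \frac{1}{2} \left(-32\right) = -16$)
$l{\left(J,a \right)} = J$
$j{\left(w,B \right)} = B \left(4 + B\right)$
$c{\left(K,x \right)} = 2 K + 2 x$ ($c{\left(K,x \right)} = 2 \left(K + x\right) = 2 K + 2 x$)
$c{\left(j{\left(4,1 \right)},l{\left(-4,-3 \right)} \right)} C - 44 = \left(2 \cdot 1 \left(4 + 1\right) + 2 \left(-4\right)\right) \left(-16\right) - 44 = \left(2 \cdot 1 \cdot 5 - 8\right) \left(-16\right) - 44 = \left(2 \cdot 5 - 8\right) \left(-16\right) - 44 = \left(10 - 8\right) \left(-16\right) - 44 = 2 \left(-16\right) - 44 = -32 - 44 = -76$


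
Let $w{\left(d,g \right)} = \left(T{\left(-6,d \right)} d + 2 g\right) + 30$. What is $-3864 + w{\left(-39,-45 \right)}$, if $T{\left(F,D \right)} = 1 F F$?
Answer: $-5328$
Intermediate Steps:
$T{\left(F,D \right)} = F^{2}$ ($T{\left(F,D \right)} = F F = F^{2}$)
$w{\left(d,g \right)} = 30 + 2 g + 36 d$ ($w{\left(d,g \right)} = \left(\left(-6\right)^{2} d + 2 g\right) + 30 = \left(36 d + 2 g\right) + 30 = \left(2 g + 36 d\right) + 30 = 30 + 2 g + 36 d$)
$-3864 + w{\left(-39,-45 \right)} = -3864 + \left(30 + 2 \left(-45\right) + 36 \left(-39\right)\right) = -3864 - 1464 = -5328$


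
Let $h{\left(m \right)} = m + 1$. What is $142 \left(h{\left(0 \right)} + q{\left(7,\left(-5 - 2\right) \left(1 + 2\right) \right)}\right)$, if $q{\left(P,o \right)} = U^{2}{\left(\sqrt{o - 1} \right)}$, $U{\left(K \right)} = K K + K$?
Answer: $65746 - 6248 i \sqrt{22} \approx 65746.0 - 29306.0 i$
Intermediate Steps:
$h{\left(m \right)} = 1 + m$
$U{\left(K \right)} = K + K^{2}$ ($U{\left(K \right)} = K^{2} + K = K + K^{2}$)
$q{\left(P,o \right)} = \left(1 + \sqrt{-1 + o}\right)^{2} \left(-1 + o\right)$ ($q{\left(P,o \right)} = \left(\sqrt{o - 1} \left(1 + \sqrt{o - 1}\right)\right)^{2} = \left(\sqrt{-1 + o} \left(1 + \sqrt{-1 + o}\right)\right)^{2} = \left(1 + \sqrt{-1 + o}\right)^{2} \left(-1 + o\right)$)
$142 \left(h{\left(0 \right)} + q{\left(7,\left(-5 - 2\right) \left(1 + 2\right) \right)}\right) = 142 \left(\left(1 + 0\right) + \left(1 + \sqrt{-1 + \left(-5 - 2\right) \left(1 + 2\right)}\right)^{2} \left(-1 + \left(-5 - 2\right) \left(1 + 2\right)\right)\right) = 142 \left(1 + \left(1 + \sqrt{-1 - 21}\right)^{2} \left(-1 - 21\right)\right) = 142 \left(1 + \left(1 + \sqrt{-22}\right)^{2} \left(-22\right)\right) = 142 \left(1 + \left(1 + i \sqrt{22}\right)^{2} \left(-22\right)\right) = 142 \left(1 - 22 \left(1 + i \sqrt{22}\right)^{2}\right) = 142 - 3124 \left(1 + i \sqrt{22}\right)^{2}$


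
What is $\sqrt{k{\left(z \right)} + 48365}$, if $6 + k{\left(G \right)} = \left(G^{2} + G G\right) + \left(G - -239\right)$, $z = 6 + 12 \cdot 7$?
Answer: $2 \sqrt{16222} \approx 254.73$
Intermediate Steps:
$z = 90$ ($z = 6 + 84 = 90$)
$k{\left(G \right)} = 233 + G + 2 G^{2}$ ($k{\left(G \right)} = -6 + \left(\left(G^{2} + G G\right) + \left(G - -239\right)\right) = -6 + \left(\left(G^{2} + G^{2}\right) + \left(G + 239\right)\right) = -6 + \left(2 G^{2} + \left(239 + G\right)\right) = -6 + \left(239 + G + 2 G^{2}\right) = 233 + G + 2 G^{2}$)
$\sqrt{k{\left(z \right)} + 48365} = \sqrt{\left(233 + 90 + 2 \cdot 90^{2}\right) + 48365} = \sqrt{\left(233 + 90 + 2 \cdot 8100\right) + 48365} = \sqrt{\left(233 + 90 + 16200\right) + 48365} = \sqrt{16523 + 48365} = \sqrt{64888} = 2 \sqrt{16222}$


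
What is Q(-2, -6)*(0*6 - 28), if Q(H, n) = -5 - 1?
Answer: 168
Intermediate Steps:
Q(H, n) = -6
Q(-2, -6)*(0*6 - 28) = -6*(0*6 - 28) = -6*(0 - 28) = -6*(-28) = 168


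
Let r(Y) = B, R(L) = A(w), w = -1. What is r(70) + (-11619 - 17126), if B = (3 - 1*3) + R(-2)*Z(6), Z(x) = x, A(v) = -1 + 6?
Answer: -28715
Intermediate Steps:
A(v) = 5
R(L) = 5
B = 30 (B = (3 - 1*3) + 5*6 = (3 - 3) + 30 = 0 + 30 = 30)
r(Y) = 30
r(70) + (-11619 - 17126) = 30 + (-11619 - 17126) = 30 - 28745 = -28715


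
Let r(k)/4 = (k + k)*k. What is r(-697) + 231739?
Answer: 4118211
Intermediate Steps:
r(k) = 8*k² (r(k) = 4*((k + k)*k) = 4*((2*k)*k) = 4*(2*k²) = 8*k²)
r(-697) + 231739 = 8*(-697)² + 231739 = 8*485809 + 231739 = 3886472 + 231739 = 4118211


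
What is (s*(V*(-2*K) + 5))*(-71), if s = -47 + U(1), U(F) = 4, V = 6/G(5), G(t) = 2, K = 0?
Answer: 15265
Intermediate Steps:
V = 3 (V = 6/2 = 6*(½) = 3)
s = -43 (s = -47 + 4 = -43)
(s*(V*(-2*K) + 5))*(-71) = -43*(3*(-2*0) + 5)*(-71) = -43*(3*0 + 5)*(-71) = -43*(0 + 5)*(-71) = -43*5*(-71) = -215*(-71) = 15265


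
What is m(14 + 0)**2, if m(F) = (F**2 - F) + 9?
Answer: 36481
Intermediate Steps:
m(F) = 9 + F**2 - F
m(14 + 0)**2 = (9 + (14 + 0)**2 - (14 + 0))**2 = (9 + 14**2 - 1*14)**2 = (9 + 196 - 14)**2 = 191**2 = 36481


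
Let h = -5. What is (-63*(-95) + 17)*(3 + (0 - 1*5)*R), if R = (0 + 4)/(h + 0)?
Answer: 42014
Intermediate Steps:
R = -4/5 (R = (0 + 4)/(-5 + 0) = 4/(-5) = 4*(-1/5) = -4/5 ≈ -0.80000)
(-63*(-95) + 17)*(3 + (0 - 1*5)*R) = (-63*(-95) + 17)*(3 + (0 - 1*5)*(-4/5)) = (5985 + 17)*(3 + (0 - 5)*(-4/5)) = 6002*(3 - 5*(-4/5)) = 6002*(3 + 4) = 6002*7 = 42014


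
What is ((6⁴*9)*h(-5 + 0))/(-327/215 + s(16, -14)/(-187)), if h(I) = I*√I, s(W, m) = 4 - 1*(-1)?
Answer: 146547225*I*√5/3889 ≈ 84261.0*I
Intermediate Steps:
s(W, m) = 5 (s(W, m) = 4 + 1 = 5)
h(I) = I^(3/2)
((6⁴*9)*h(-5 + 0))/(-327/215 + s(16, -14)/(-187)) = ((6⁴*9)*(-5 + 0)^(3/2))/(-327/215 + 5/(-187)) = ((1296*9)*(-5)^(3/2))/(-327*1/215 + 5*(-1/187)) = (11664*(-5*I*√5))/(-327/215 - 5/187) = (-58320*I*√5)/(-62224/40205) = -58320*I*√5*(-40205/62224) = 146547225*I*√5/3889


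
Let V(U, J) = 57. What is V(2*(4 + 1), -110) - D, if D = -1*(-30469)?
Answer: -30412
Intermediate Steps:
D = 30469
V(2*(4 + 1), -110) - D = 57 - 1*30469 = 57 - 30469 = -30412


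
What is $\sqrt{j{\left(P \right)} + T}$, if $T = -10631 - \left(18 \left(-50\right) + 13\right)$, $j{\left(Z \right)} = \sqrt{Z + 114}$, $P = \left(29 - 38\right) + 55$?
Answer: $2 \sqrt{-2436 + \sqrt{10}} \approx 98.648 i$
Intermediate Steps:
$P = 46$ ($P = -9 + 55 = 46$)
$j{\left(Z \right)} = \sqrt{114 + Z}$
$T = -9744$ ($T = -10631 - \left(-900 + 13\right) = -10631 - -887 = -10631 + 887 = -9744$)
$\sqrt{j{\left(P \right)} + T} = \sqrt{\sqrt{114 + 46} - 9744} = \sqrt{\sqrt{160} - 9744} = \sqrt{4 \sqrt{10} - 9744} = \sqrt{-9744 + 4 \sqrt{10}}$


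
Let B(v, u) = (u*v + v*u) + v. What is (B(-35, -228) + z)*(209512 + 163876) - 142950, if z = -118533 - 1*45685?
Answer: -55370969634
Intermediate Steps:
z = -164218 (z = -118533 - 45685 = -164218)
B(v, u) = v + 2*u*v (B(v, u) = (u*v + u*v) + v = 2*u*v + v = v + 2*u*v)
(B(-35, -228) + z)*(209512 + 163876) - 142950 = (-35*(1 + 2*(-228)) - 164218)*(209512 + 163876) - 142950 = (-35*(1 - 456) - 164218)*373388 - 142950 = (-35*(-455) - 164218)*373388 - 142950 = (15925 - 164218)*373388 - 142950 = -148293*373388 - 142950 = -55370826684 - 142950 = -55370969634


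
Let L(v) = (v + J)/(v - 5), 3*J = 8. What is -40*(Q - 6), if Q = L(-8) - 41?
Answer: 72680/39 ≈ 1863.6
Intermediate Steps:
J = 8/3 (J = (⅓)*8 = 8/3 ≈ 2.6667)
L(v) = (8/3 + v)/(-5 + v) (L(v) = (v + 8/3)/(v - 5) = (8/3 + v)/(-5 + v))
Q = -1583/39 (Q = (8/3 - 8)/(-5 - 8) - 41 = -16/3/(-13) - 41 = -1/13*(-16/3) - 41 = 16/39 - 41 = -1583/39 ≈ -40.590)
-40*(Q - 6) = -40*(-1583/39 - 6) = -40*(-1817/39) = 72680/39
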